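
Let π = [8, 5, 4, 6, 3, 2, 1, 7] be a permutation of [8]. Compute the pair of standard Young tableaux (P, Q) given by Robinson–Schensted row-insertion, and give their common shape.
P = [1, 6, 7] / [2] / [3] / [4] / [5] / [8];  Q = [1, 4, 8] / [2] / [3] / [5] / [6] / [7];  common shape = (3, 1, 1, 1, 1, 1)

Row-insert the values π_1, π_2, … into P one at a time, bumping the leftmost entry strictly greater than the inserted value down to the next row. The recording tableau Q records, in position (i, j), the step at which that cell was added to P.
  Insert 8 (step 1): P = [8];  Q = [1]
  Insert 5 (step 2): P = [5] / [8];  Q = [1] / [2]
  Insert 4 (step 3): P = [4] / [5] / [8];  Q = [1] / [2] / [3]
  Insert 6 (step 4): P = [4, 6] / [5] / [8];  Q = [1, 4] / [2] / [3]
  Insert 3 (step 5): P = [3, 6] / [4] / [5] / [8];  Q = [1, 4] / [2] / [3] / [5]
  Insert 2 (step 6): P = [2, 6] / [3] / [4] / [5] / [8];  Q = [1, 4] / [2] / [3] / [5] / [6]
  Insert 1 (step 7): P = [1, 6] / [2] / [3] / [4] / [5] / [8];  Q = [1, 4] / [2] / [3] / [5] / [6] / [7]
  Insert 7 (step 8): P = [1, 6, 7] / [2] / [3] / [4] / [5] / [8];  Q = [1, 4, 8] / [2] / [3] / [5] / [6] / [7]
Final shape: (3, 1, 1, 1, 1, 1).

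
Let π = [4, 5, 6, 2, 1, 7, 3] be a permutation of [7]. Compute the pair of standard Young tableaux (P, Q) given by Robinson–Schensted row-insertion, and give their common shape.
P = [1, 3, 6, 7] / [2, 5] / [4];  Q = [1, 2, 3, 6] / [4, 7] / [5];  common shape = (4, 2, 1)

Row-insert the values π_1, π_2, … into P one at a time, bumping the leftmost entry strictly greater than the inserted value down to the next row. The recording tableau Q records, in position (i, j), the step at which that cell was added to P.
  Insert 4 (step 1): P = [4];  Q = [1]
  Insert 5 (step 2): P = [4, 5];  Q = [1, 2]
  Insert 6 (step 3): P = [4, 5, 6];  Q = [1, 2, 3]
  Insert 2 (step 4): P = [2, 5, 6] / [4];  Q = [1, 2, 3] / [4]
  Insert 1 (step 5): P = [1, 5, 6] / [2] / [4];  Q = [1, 2, 3] / [4] / [5]
  Insert 7 (step 6): P = [1, 5, 6, 7] / [2] / [4];  Q = [1, 2, 3, 6] / [4] / [5]
  Insert 3 (step 7): P = [1, 3, 6, 7] / [2, 5] / [4];  Q = [1, 2, 3, 6] / [4, 7] / [5]
Final shape: (4, 2, 1).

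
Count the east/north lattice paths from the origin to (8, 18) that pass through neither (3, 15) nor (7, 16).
Number of paths = 793348

Inclusion–exclusion. Total paths: C(26, 8) = 1562275. Through P₁: C(18, 3)·C(8, 5) = 45696. Through P₂: C(23, 7)·C(3, 1) = 735471. Since P₁ is strictly southwest of P₂, a monotone path through both must visit P₁ then P₂; paths through both = C(18, 3)·C(5, 4)·C(3, 1) = 12240. Avoid both = 1562275 − 45696 − 735471 + 12240 = 793348.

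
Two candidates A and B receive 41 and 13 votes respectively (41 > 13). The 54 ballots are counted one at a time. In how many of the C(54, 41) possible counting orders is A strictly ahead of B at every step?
Strict-lead orderings = 574609830760

Total orderings of the 54 votes with 41 for A: C(54, 41) = 1108176102180. By the Bertrand ballot formula (Cycle Lemma / reflection principle), the number of orderings in which A is strictly ahead of B throughout is (p − q)/(p + q) · C(p + q, p) = (41 − 13)/(41 + 13) · 1108176102180 = 574609830760.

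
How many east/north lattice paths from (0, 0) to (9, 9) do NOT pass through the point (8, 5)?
Number of paths = 42185

Total paths from (0, 0) to (9, 9): C(18, 9) = 48620. Paths through (8, 5): (paths (0, 0) → (8, 5)) × (paths (8, 5) → (9, 9)) = C(13, 8) · C(5, 1) = 1287 · 5 = 6435. Avoidance count = 48620 − 6435 = 42185.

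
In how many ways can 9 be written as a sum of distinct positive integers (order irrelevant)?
q(9) = 8

List partitions of 9 into distinct parts: 9, 8+1, 7+2, 6+3, 6+2+1, 5+4, 5+3+1, 4+3+2. There are q(9) = 8. (Euler: this equals the number of odd-part partitions of 9.)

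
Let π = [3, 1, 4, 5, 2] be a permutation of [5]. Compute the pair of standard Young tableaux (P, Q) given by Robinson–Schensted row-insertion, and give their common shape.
P = [1, 2, 5] / [3, 4];  Q = [1, 3, 4] / [2, 5];  common shape = (3, 2)

Row-insert the values π_1, π_2, … into P one at a time, bumping the leftmost entry strictly greater than the inserted value down to the next row. The recording tableau Q records, in position (i, j), the step at which that cell was added to P.
  Insert 3 (step 1): P = [3];  Q = [1]
  Insert 1 (step 2): P = [1] / [3];  Q = [1] / [2]
  Insert 4 (step 3): P = [1, 4] / [3];  Q = [1, 3] / [2]
  Insert 5 (step 4): P = [1, 4, 5] / [3];  Q = [1, 3, 4] / [2]
  Insert 2 (step 5): P = [1, 2, 5] / [3, 4];  Q = [1, 3, 4] / [2, 5]
Final shape: (3, 2).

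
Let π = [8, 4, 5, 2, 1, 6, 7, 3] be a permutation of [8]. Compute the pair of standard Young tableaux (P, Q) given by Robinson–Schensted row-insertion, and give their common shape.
P = [1, 3, 6, 7] / [2, 5] / [4] / [8];  Q = [1, 3, 6, 7] / [2, 8] / [4] / [5];  common shape = (4, 2, 1, 1)

Row-insert the values π_1, π_2, … into P one at a time, bumping the leftmost entry strictly greater than the inserted value down to the next row. The recording tableau Q records, in position (i, j), the step at which that cell was added to P.
  Insert 8 (step 1): P = [8];  Q = [1]
  Insert 4 (step 2): P = [4] / [8];  Q = [1] / [2]
  Insert 5 (step 3): P = [4, 5] / [8];  Q = [1, 3] / [2]
  Insert 2 (step 4): P = [2, 5] / [4] / [8];  Q = [1, 3] / [2] / [4]
  Insert 1 (step 5): P = [1, 5] / [2] / [4] / [8];  Q = [1, 3] / [2] / [4] / [5]
  Insert 6 (step 6): P = [1, 5, 6] / [2] / [4] / [8];  Q = [1, 3, 6] / [2] / [4] / [5]
  Insert 7 (step 7): P = [1, 5, 6, 7] / [2] / [4] / [8];  Q = [1, 3, 6, 7] / [2] / [4] / [5]
  Insert 3 (step 8): P = [1, 3, 6, 7] / [2, 5] / [4] / [8];  Q = [1, 3, 6, 7] / [2, 8] / [4] / [5]
Final shape: (4, 2, 1, 1).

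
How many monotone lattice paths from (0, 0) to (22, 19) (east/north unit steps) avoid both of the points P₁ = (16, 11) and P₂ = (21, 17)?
Number of paths = 137236963845

Inclusion–exclusion. Total paths: C(41, 22) = 244662670200. Through P₁: C(27, 16)·C(14, 6) = 39152798685. Through P₂: C(38, 21)·C(3, 1) = 86343430140. Since P₁ is strictly southwest of P₂, a monotone path through both must visit P₁ then P₂; paths through both = C(27, 16)·C(11, 5)·C(3, 1) = 18070522470. Avoid both = 244662670200 − 39152798685 − 86343430140 + 18070522470 = 137236963845.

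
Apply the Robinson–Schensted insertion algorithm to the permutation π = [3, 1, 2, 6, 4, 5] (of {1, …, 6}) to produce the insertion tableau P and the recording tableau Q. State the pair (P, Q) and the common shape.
P = [1, 2, 4, 5] / [3, 6];  Q = [1, 3, 4, 6] / [2, 5];  common shape = (4, 2)

Row-insert the values π_1, π_2, … into P one at a time, bumping the leftmost entry strictly greater than the inserted value down to the next row. The recording tableau Q records, in position (i, j), the step at which that cell was added to P.
  Insert 3 (step 1): P = [3];  Q = [1]
  Insert 1 (step 2): P = [1] / [3];  Q = [1] / [2]
  Insert 2 (step 3): P = [1, 2] / [3];  Q = [1, 3] / [2]
  Insert 6 (step 4): P = [1, 2, 6] / [3];  Q = [1, 3, 4] / [2]
  Insert 4 (step 5): P = [1, 2, 4] / [3, 6];  Q = [1, 3, 4] / [2, 5]
  Insert 5 (step 6): P = [1, 2, 4, 5] / [3, 6];  Q = [1, 3, 4, 6] / [2, 5]
Final shape: (4, 2).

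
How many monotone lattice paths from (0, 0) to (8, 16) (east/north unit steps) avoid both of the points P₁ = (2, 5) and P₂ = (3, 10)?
Number of paths = 401655

Inclusion–exclusion. Total paths: C(24, 8) = 735471. Through P₁: C(7, 2)·C(17, 6) = 259896. Through P₂: C(13, 3)·C(11, 5) = 132132. Since P₁ is strictly southwest of P₂, a monotone path through both must visit P₁ then P₂; paths through both = C(7, 2)·C(6, 1)·C(11, 5) = 58212. Avoid both = 735471 − 259896 − 132132 + 58212 = 401655.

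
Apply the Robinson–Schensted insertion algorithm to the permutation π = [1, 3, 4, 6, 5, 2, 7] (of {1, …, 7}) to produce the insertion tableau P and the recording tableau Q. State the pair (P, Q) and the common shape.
P = [1, 2, 4, 5, 7] / [3] / [6];  Q = [1, 2, 3, 4, 7] / [5] / [6];  common shape = (5, 1, 1)

Row-insert the values π_1, π_2, … into P one at a time, bumping the leftmost entry strictly greater than the inserted value down to the next row. The recording tableau Q records, in position (i, j), the step at which that cell was added to P.
  Insert 1 (step 1): P = [1];  Q = [1]
  Insert 3 (step 2): P = [1, 3];  Q = [1, 2]
  Insert 4 (step 3): P = [1, 3, 4];  Q = [1, 2, 3]
  Insert 6 (step 4): P = [1, 3, 4, 6];  Q = [1, 2, 3, 4]
  Insert 5 (step 5): P = [1, 3, 4, 5] / [6];  Q = [1, 2, 3, 4] / [5]
  Insert 2 (step 6): P = [1, 2, 4, 5] / [3] / [6];  Q = [1, 2, 3, 4] / [5] / [6]
  Insert 7 (step 7): P = [1, 2, 4, 5, 7] / [3] / [6];  Q = [1, 2, 3, 4, 7] / [5] / [6]
Final shape: (5, 1, 1).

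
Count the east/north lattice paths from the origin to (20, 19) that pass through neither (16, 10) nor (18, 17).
Number of paths = 39047302745

Inclusion–exclusion. Total paths: C(39, 20) = 68923264410. Through P₁: C(26, 16)·C(13, 4) = 3797890525. Through P₂: C(35, 18)·C(4, 2) = 27225405900. Since P₁ is strictly southwest of P₂, a monotone path through both must visit P₁ then P₂; paths through both = C(26, 16)·C(9, 2)·C(4, 2) = 1147334760. Avoid both = 68923264410 − 3797890525 − 27225405900 + 1147334760 = 39047302745.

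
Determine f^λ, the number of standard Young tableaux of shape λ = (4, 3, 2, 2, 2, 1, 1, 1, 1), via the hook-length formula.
# SYT of shape (4, 3, 2, 2, 2, 1, 1, 1, 1) = 583440

Hook-length formula: f^λ = n! / Π hook(c), product over all cells c of the Young diagram. For λ = (4, 3, 2, 2, 2, 1, 1, 1, 1), n = 17 boxes. Hook lengths by row (left-to-right, top-to-bottom): [12, 7, 3, 1]; [10, 5, 1]; [8, 3]; [7, 2]; [6, 1]; [4]; [3]; [2]; [1]. Product of hooks = 609638400. So f^λ = 17! / 609638400 = 355687428096000 / 609638400 = 583440.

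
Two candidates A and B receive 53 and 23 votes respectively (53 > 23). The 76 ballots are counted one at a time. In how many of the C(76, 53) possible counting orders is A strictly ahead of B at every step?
Strict-lead orderings = 6734638496689434000

Total orderings of the 76 votes with 53 for A: C(76, 53) = 17061084191613232800. By the Bertrand ballot formula (Cycle Lemma / reflection principle), the number of orderings in which A is strictly ahead of B throughout is (p − q)/(p + q) · C(p + q, p) = (53 − 23)/(53 + 23) · 17061084191613232800 = 6734638496689434000.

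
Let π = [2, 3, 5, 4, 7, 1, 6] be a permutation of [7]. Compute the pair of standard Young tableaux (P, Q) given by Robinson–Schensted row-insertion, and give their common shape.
P = [1, 3, 4, 6] / [2, 7] / [5];  Q = [1, 2, 3, 5] / [4, 7] / [6];  common shape = (4, 2, 1)

Row-insert the values π_1, π_2, … into P one at a time, bumping the leftmost entry strictly greater than the inserted value down to the next row. The recording tableau Q records, in position (i, j), the step at which that cell was added to P.
  Insert 2 (step 1): P = [2];  Q = [1]
  Insert 3 (step 2): P = [2, 3];  Q = [1, 2]
  Insert 5 (step 3): P = [2, 3, 5];  Q = [1, 2, 3]
  Insert 4 (step 4): P = [2, 3, 4] / [5];  Q = [1, 2, 3] / [4]
  Insert 7 (step 5): P = [2, 3, 4, 7] / [5];  Q = [1, 2, 3, 5] / [4]
  Insert 1 (step 6): P = [1, 3, 4, 7] / [2] / [5];  Q = [1, 2, 3, 5] / [4] / [6]
  Insert 6 (step 7): P = [1, 3, 4, 6] / [2, 7] / [5];  Q = [1, 2, 3, 5] / [4, 7] / [6]
Final shape: (4, 2, 1).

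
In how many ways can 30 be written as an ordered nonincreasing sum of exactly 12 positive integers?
p(30, 12 parts) = 366

Partitions of n into exactly k parts are in bijection with partitions of n − k into at most k parts (subtract 1 from each part). So p(30, exactly 12) = p(18, parts ≤ 12). Computing via the recurrence p(m, j) = p(m, j−1) + p(m−j, j) gives 366.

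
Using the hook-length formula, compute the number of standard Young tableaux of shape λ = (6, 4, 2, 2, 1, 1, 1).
# SYT of shape (6, 4, 2, 2, 1, 1, 1) = 2858856

Hook-length formula: f^λ = n! / Π hook(c), product over all cells c of the Young diagram. For λ = (6, 4, 2, 2, 1, 1, 1), n = 17 boxes. Hook lengths by row (left-to-right, top-to-bottom): [12, 8, 5, 4, 2, 1]; [9, 5, 2, 1]; [6, 2]; [5, 1]; [3]; [2]; [1]. Product of hooks = 124416000. So f^λ = 17! / 124416000 = 355687428096000 / 124416000 = 2858856.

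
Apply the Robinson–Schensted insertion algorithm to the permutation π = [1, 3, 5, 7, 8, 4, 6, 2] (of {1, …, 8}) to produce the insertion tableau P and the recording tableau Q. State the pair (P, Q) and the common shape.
P = [1, 2, 4, 6, 8] / [3, 7] / [5];  Q = [1, 2, 3, 4, 5] / [6, 7] / [8];  common shape = (5, 2, 1)

Row-insert the values π_1, π_2, … into P one at a time, bumping the leftmost entry strictly greater than the inserted value down to the next row. The recording tableau Q records, in position (i, j), the step at which that cell was added to P.
  Insert 1 (step 1): P = [1];  Q = [1]
  Insert 3 (step 2): P = [1, 3];  Q = [1, 2]
  Insert 5 (step 3): P = [1, 3, 5];  Q = [1, 2, 3]
  Insert 7 (step 4): P = [1, 3, 5, 7];  Q = [1, 2, 3, 4]
  Insert 8 (step 5): P = [1, 3, 5, 7, 8];  Q = [1, 2, 3, 4, 5]
  Insert 4 (step 6): P = [1, 3, 4, 7, 8] / [5];  Q = [1, 2, 3, 4, 5] / [6]
  Insert 6 (step 7): P = [1, 3, 4, 6, 8] / [5, 7];  Q = [1, 2, 3, 4, 5] / [6, 7]
  Insert 2 (step 8): P = [1, 2, 4, 6, 8] / [3, 7] / [5];  Q = [1, 2, 3, 4, 5] / [6, 7] / [8]
Final shape: (5, 2, 1).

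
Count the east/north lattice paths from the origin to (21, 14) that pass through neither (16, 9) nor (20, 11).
Number of paths = 1589018940

Inclusion–exclusion. Total paths: C(35, 21) = 2319959400. Through P₁: C(25, 16)·C(10, 5) = 514829700. Through P₂: C(31, 20)·C(4, 1) = 338689260. Since P₁ is strictly southwest of P₂, a monotone path through both must visit P₁ then P₂; paths through both = C(25, 16)·C(6, 4)·C(4, 1) = 122578500. Avoid both = 2319959400 − 514829700 − 338689260 + 122578500 = 1589018940.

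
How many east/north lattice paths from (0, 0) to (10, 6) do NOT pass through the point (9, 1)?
Number of paths = 7948

Total paths from (0, 0) to (10, 6): C(16, 10) = 8008. Paths through (9, 1): (paths (0, 0) → (9, 1)) × (paths (9, 1) → (10, 6)) = C(10, 9) · C(6, 1) = 10 · 6 = 60. Avoidance count = 8008 − 60 = 7948.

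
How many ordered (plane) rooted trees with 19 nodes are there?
C_18 = 477638700

These ordered rooted trees are counted by the Catalan number C_n = (1/(n + 1)) · C(2n, n). For n = 18: C_18 = (1/19) · C(36, 18) = 9075135300/19 = 477638700.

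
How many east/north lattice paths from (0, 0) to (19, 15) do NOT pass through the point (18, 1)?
Number of paths = 1855967235

Total paths from (0, 0) to (19, 15): C(34, 19) = 1855967520. Paths through (18, 1): (paths (0, 0) → (18, 1)) × (paths (18, 1) → (19, 15)) = C(19, 18) · C(15, 1) = 19 · 15 = 285. Avoidance count = 1855967520 − 285 = 1855967235.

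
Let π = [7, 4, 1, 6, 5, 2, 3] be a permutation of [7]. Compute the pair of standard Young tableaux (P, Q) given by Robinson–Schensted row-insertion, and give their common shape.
P = [1, 2, 3] / [4, 5] / [6] / [7];  Q = [1, 4, 7] / [2, 5] / [3] / [6];  common shape = (3, 2, 1, 1)

Row-insert the values π_1, π_2, … into P one at a time, bumping the leftmost entry strictly greater than the inserted value down to the next row. The recording tableau Q records, in position (i, j), the step at which that cell was added to P.
  Insert 7 (step 1): P = [7];  Q = [1]
  Insert 4 (step 2): P = [4] / [7];  Q = [1] / [2]
  Insert 1 (step 3): P = [1] / [4] / [7];  Q = [1] / [2] / [3]
  Insert 6 (step 4): P = [1, 6] / [4] / [7];  Q = [1, 4] / [2] / [3]
  Insert 5 (step 5): P = [1, 5] / [4, 6] / [7];  Q = [1, 4] / [2, 5] / [3]
  Insert 2 (step 6): P = [1, 2] / [4, 5] / [6] / [7];  Q = [1, 4] / [2, 5] / [3] / [6]
  Insert 3 (step 7): P = [1, 2, 3] / [4, 5] / [6] / [7];  Q = [1, 4, 7] / [2, 5] / [3] / [6]
Final shape: (3, 2, 1, 1).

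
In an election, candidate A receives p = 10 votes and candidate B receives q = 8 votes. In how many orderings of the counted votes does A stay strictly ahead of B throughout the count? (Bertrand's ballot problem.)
Strict-lead orderings = 4862

Total orderings of the 18 votes with 10 for A: C(18, 10) = 43758. By the Bertrand ballot formula (Cycle Lemma / reflection principle), the number of orderings in which A is strictly ahead of B throughout is (p − q)/(p + q) · C(p + q, p) = (10 − 8)/(10 + 8) · 43758 = 4862.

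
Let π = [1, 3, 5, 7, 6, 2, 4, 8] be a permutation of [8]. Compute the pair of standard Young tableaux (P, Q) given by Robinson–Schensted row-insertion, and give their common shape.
P = [1, 2, 4, 6, 8] / [3, 5] / [7];  Q = [1, 2, 3, 4, 8] / [5, 7] / [6];  common shape = (5, 2, 1)

Row-insert the values π_1, π_2, … into P one at a time, bumping the leftmost entry strictly greater than the inserted value down to the next row. The recording tableau Q records, in position (i, j), the step at which that cell was added to P.
  Insert 1 (step 1): P = [1];  Q = [1]
  Insert 3 (step 2): P = [1, 3];  Q = [1, 2]
  Insert 5 (step 3): P = [1, 3, 5];  Q = [1, 2, 3]
  Insert 7 (step 4): P = [1, 3, 5, 7];  Q = [1, 2, 3, 4]
  Insert 6 (step 5): P = [1, 3, 5, 6] / [7];  Q = [1, 2, 3, 4] / [5]
  Insert 2 (step 6): P = [1, 2, 5, 6] / [3] / [7];  Q = [1, 2, 3, 4] / [5] / [6]
  Insert 4 (step 7): P = [1, 2, 4, 6] / [3, 5] / [7];  Q = [1, 2, 3, 4] / [5, 7] / [6]
  Insert 8 (step 8): P = [1, 2, 4, 6, 8] / [3, 5] / [7];  Q = [1, 2, 3, 4, 8] / [5, 7] / [6]
Final shape: (5, 2, 1).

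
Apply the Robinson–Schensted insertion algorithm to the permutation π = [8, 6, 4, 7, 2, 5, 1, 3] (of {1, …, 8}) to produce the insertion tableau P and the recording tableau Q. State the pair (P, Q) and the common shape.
P = [1, 3] / [2, 5] / [4, 7] / [6] / [8];  Q = [1, 4] / [2, 6] / [3, 8] / [5] / [7];  common shape = (2, 2, 2, 1, 1)

Row-insert the values π_1, π_2, … into P one at a time, bumping the leftmost entry strictly greater than the inserted value down to the next row. The recording tableau Q records, in position (i, j), the step at which that cell was added to P.
  Insert 8 (step 1): P = [8];  Q = [1]
  Insert 6 (step 2): P = [6] / [8];  Q = [1] / [2]
  Insert 4 (step 3): P = [4] / [6] / [8];  Q = [1] / [2] / [3]
  Insert 7 (step 4): P = [4, 7] / [6] / [8];  Q = [1, 4] / [2] / [3]
  Insert 2 (step 5): P = [2, 7] / [4] / [6] / [8];  Q = [1, 4] / [2] / [3] / [5]
  Insert 5 (step 6): P = [2, 5] / [4, 7] / [6] / [8];  Q = [1, 4] / [2, 6] / [3] / [5]
  Insert 1 (step 7): P = [1, 5] / [2, 7] / [4] / [6] / [8];  Q = [1, 4] / [2, 6] / [3] / [5] / [7]
  Insert 3 (step 8): P = [1, 3] / [2, 5] / [4, 7] / [6] / [8];  Q = [1, 4] / [2, 6] / [3, 8] / [5] / [7]
Final shape: (2, 2, 2, 1, 1).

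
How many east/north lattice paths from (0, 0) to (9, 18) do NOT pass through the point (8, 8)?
Number of paths = 4545255

Total paths from (0, 0) to (9, 18): C(27, 9) = 4686825. Paths through (8, 8): (paths (0, 0) → (8, 8)) × (paths (8, 8) → (9, 18)) = C(16, 8) · C(11, 1) = 12870 · 11 = 141570. Avoidance count = 4686825 − 141570 = 4545255.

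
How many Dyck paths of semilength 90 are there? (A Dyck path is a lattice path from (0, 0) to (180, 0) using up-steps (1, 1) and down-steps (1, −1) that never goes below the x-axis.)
C_90 = 1000134600800354781929399250536541864362461089950800

These Dyck paths are counted by the Catalan number C_n = (1/(n + 1)) · C(2n, n). For n = 90: C_90 = (1/91) · C(180, 90) = 91012248672832285155575331798825309656983959185522800/91 = 1000134600800354781929399250536541864362461089950800.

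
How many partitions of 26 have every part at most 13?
p(26, parts ≤ 13) = 2164

Use the recurrence p(n, m) = p(n, m−1) + p(n−m, m): either the largest part is < m (count p(n, m−1)) or the largest part is exactly m (remove one copy of m, count p(n−m, m)). With p(0, ·) = 1 this gives p(26, parts ≤ 13) = 2164. (By conjugating Young diagrams, this also counts partitions of 26 into at most 13 parts.)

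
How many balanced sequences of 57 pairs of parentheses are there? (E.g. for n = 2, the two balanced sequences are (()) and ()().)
C_57 = 26700952856774851904245220912664

These balanced parentheses are counted by the Catalan number C_n = (1/(n + 1)) · C(2n, n). For n = 57: C_57 = (1/58) · C(114, 57) = 1548655265692941410446222812934512/58 = 26700952856774851904245220912664.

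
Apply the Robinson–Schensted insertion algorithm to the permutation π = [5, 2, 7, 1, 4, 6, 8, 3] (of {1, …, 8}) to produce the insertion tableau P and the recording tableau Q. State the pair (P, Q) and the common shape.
P = [1, 3, 6, 8] / [2, 4] / [5, 7];  Q = [1, 3, 6, 7] / [2, 5] / [4, 8];  common shape = (4, 2, 2)

Row-insert the values π_1, π_2, … into P one at a time, bumping the leftmost entry strictly greater than the inserted value down to the next row. The recording tableau Q records, in position (i, j), the step at which that cell was added to P.
  Insert 5 (step 1): P = [5];  Q = [1]
  Insert 2 (step 2): P = [2] / [5];  Q = [1] / [2]
  Insert 7 (step 3): P = [2, 7] / [5];  Q = [1, 3] / [2]
  Insert 1 (step 4): P = [1, 7] / [2] / [5];  Q = [1, 3] / [2] / [4]
  Insert 4 (step 5): P = [1, 4] / [2, 7] / [5];  Q = [1, 3] / [2, 5] / [4]
  Insert 6 (step 6): P = [1, 4, 6] / [2, 7] / [5];  Q = [1, 3, 6] / [2, 5] / [4]
  Insert 8 (step 7): P = [1, 4, 6, 8] / [2, 7] / [5];  Q = [1, 3, 6, 7] / [2, 5] / [4]
  Insert 3 (step 8): P = [1, 3, 6, 8] / [2, 4] / [5, 7];  Q = [1, 3, 6, 7] / [2, 5] / [4, 8]
Final shape: (4, 2, 2).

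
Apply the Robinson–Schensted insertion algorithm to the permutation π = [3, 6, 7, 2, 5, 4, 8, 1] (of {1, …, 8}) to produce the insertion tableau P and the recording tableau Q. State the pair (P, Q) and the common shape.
P = [1, 4, 7, 8] / [2, 5] / [3] / [6];  Q = [1, 2, 3, 7] / [4, 5] / [6] / [8];  common shape = (4, 2, 1, 1)

Row-insert the values π_1, π_2, … into P one at a time, bumping the leftmost entry strictly greater than the inserted value down to the next row. The recording tableau Q records, in position (i, j), the step at which that cell was added to P.
  Insert 3 (step 1): P = [3];  Q = [1]
  Insert 6 (step 2): P = [3, 6];  Q = [1, 2]
  Insert 7 (step 3): P = [3, 6, 7];  Q = [1, 2, 3]
  Insert 2 (step 4): P = [2, 6, 7] / [3];  Q = [1, 2, 3] / [4]
  Insert 5 (step 5): P = [2, 5, 7] / [3, 6];  Q = [1, 2, 3] / [4, 5]
  Insert 4 (step 6): P = [2, 4, 7] / [3, 5] / [6];  Q = [1, 2, 3] / [4, 5] / [6]
  Insert 8 (step 7): P = [2, 4, 7, 8] / [3, 5] / [6];  Q = [1, 2, 3, 7] / [4, 5] / [6]
  Insert 1 (step 8): P = [1, 4, 7, 8] / [2, 5] / [3] / [6];  Q = [1, 2, 3, 7] / [4, 5] / [6] / [8]
Final shape: (4, 2, 1, 1).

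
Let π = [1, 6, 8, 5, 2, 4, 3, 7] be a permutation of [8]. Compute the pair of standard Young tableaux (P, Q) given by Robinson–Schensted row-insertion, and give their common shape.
P = [1, 2, 3, 7] / [4, 8] / [5] / [6];  Q = [1, 2, 3, 8] / [4, 6] / [5] / [7];  common shape = (4, 2, 1, 1)

Row-insert the values π_1, π_2, … into P one at a time, bumping the leftmost entry strictly greater than the inserted value down to the next row. The recording tableau Q records, in position (i, j), the step at which that cell was added to P.
  Insert 1 (step 1): P = [1];  Q = [1]
  Insert 6 (step 2): P = [1, 6];  Q = [1, 2]
  Insert 8 (step 3): P = [1, 6, 8];  Q = [1, 2, 3]
  Insert 5 (step 4): P = [1, 5, 8] / [6];  Q = [1, 2, 3] / [4]
  Insert 2 (step 5): P = [1, 2, 8] / [5] / [6];  Q = [1, 2, 3] / [4] / [5]
  Insert 4 (step 6): P = [1, 2, 4] / [5, 8] / [6];  Q = [1, 2, 3] / [4, 6] / [5]
  Insert 3 (step 7): P = [1, 2, 3] / [4, 8] / [5] / [6];  Q = [1, 2, 3] / [4, 6] / [5] / [7]
  Insert 7 (step 8): P = [1, 2, 3, 7] / [4, 8] / [5] / [6];  Q = [1, 2, 3, 8] / [4, 6] / [5] / [7]
Final shape: (4, 2, 1, 1).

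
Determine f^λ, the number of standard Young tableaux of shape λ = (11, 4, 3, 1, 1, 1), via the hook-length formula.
# SYT of shape (11, 4, 3, 1, 1, 1) = 77156625

Hook-length formula: f^λ = n! / Π hook(c), product over all cells c of the Young diagram. For λ = (11, 4, 3, 1, 1, 1), n = 21 boxes. Hook lengths by row (left-to-right, top-to-bottom): [16, 12, 11, 9, 7, 6, 5, 4, 3, 2, 1]; [8, 4, 3, 1]; [6, 2, 1]; [3]; [2]; [1]. Product of hooks = 662171811840. So f^λ = 21! / 662171811840 = 51090942171709440000 / 662171811840 = 77156625.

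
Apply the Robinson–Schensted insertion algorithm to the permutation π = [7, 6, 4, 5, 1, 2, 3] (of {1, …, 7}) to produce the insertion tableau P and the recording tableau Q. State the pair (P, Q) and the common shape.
P = [1, 2, 3] / [4, 5] / [6] / [7];  Q = [1, 4, 7] / [2, 6] / [3] / [5];  common shape = (3, 2, 1, 1)

Row-insert the values π_1, π_2, … into P one at a time, bumping the leftmost entry strictly greater than the inserted value down to the next row. The recording tableau Q records, in position (i, j), the step at which that cell was added to P.
  Insert 7 (step 1): P = [7];  Q = [1]
  Insert 6 (step 2): P = [6] / [7];  Q = [1] / [2]
  Insert 4 (step 3): P = [4] / [6] / [7];  Q = [1] / [2] / [3]
  Insert 5 (step 4): P = [4, 5] / [6] / [7];  Q = [1, 4] / [2] / [3]
  Insert 1 (step 5): P = [1, 5] / [4] / [6] / [7];  Q = [1, 4] / [2] / [3] / [5]
  Insert 2 (step 6): P = [1, 2] / [4, 5] / [6] / [7];  Q = [1, 4] / [2, 6] / [3] / [5]
  Insert 3 (step 7): P = [1, 2, 3] / [4, 5] / [6] / [7];  Q = [1, 4, 7] / [2, 6] / [3] / [5]
Final shape: (3, 2, 1, 1).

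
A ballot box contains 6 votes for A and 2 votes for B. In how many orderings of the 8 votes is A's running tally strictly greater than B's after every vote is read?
Strict-lead orderings = 14

Total orderings of the 8 votes with 6 for A: C(8, 6) = 28. By the Bertrand ballot formula (Cycle Lemma / reflection principle), the number of orderings in which A is strictly ahead of B throughout is (p − q)/(p + q) · C(p + q, p) = (6 − 2)/(6 + 2) · 28 = 14.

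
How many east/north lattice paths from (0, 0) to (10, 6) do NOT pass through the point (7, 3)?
Number of paths = 5608

Total paths from (0, 0) to (10, 6): C(16, 10) = 8008. Paths through (7, 3): (paths (0, 0) → (7, 3)) × (paths (7, 3) → (10, 6)) = C(10, 7) · C(6, 3) = 120 · 20 = 2400. Avoidance count = 8008 − 2400 = 5608.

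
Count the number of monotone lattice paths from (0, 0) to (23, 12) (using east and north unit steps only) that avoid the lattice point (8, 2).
Number of paths = 687357600

Total paths from (0, 0) to (23, 12): C(35, 23) = 834451800. Paths through (8, 2): (paths (0, 0) → (8, 2)) × (paths (8, 2) → (23, 12)) = C(10, 8) · C(25, 15) = 45 · 3268760 = 147094200. Avoidance count = 834451800 − 147094200 = 687357600.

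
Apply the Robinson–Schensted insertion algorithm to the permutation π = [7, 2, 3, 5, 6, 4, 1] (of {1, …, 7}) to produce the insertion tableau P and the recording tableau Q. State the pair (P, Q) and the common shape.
P = [1, 3, 4, 6] / [2] / [5] / [7];  Q = [1, 3, 4, 5] / [2] / [6] / [7];  common shape = (4, 1, 1, 1)

Row-insert the values π_1, π_2, … into P one at a time, bumping the leftmost entry strictly greater than the inserted value down to the next row. The recording tableau Q records, in position (i, j), the step at which that cell was added to P.
  Insert 7 (step 1): P = [7];  Q = [1]
  Insert 2 (step 2): P = [2] / [7];  Q = [1] / [2]
  Insert 3 (step 3): P = [2, 3] / [7];  Q = [1, 3] / [2]
  Insert 5 (step 4): P = [2, 3, 5] / [7];  Q = [1, 3, 4] / [2]
  Insert 6 (step 5): P = [2, 3, 5, 6] / [7];  Q = [1, 3, 4, 5] / [2]
  Insert 4 (step 6): P = [2, 3, 4, 6] / [5] / [7];  Q = [1, 3, 4, 5] / [2] / [6]
  Insert 1 (step 7): P = [1, 3, 4, 6] / [2] / [5] / [7];  Q = [1, 3, 4, 5] / [2] / [6] / [7]
Final shape: (4, 1, 1, 1).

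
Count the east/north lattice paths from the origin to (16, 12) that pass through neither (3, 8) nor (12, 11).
Number of paths = 23450165

Inclusion–exclusion. Total paths: C(28, 16) = 30421755. Through P₁: C(11, 3)·C(17, 13) = 392700. Through P₂: C(23, 12)·C(5, 4) = 6760390. Since P₁ is strictly southwest of P₂, a monotone path through both must visit P₁ then P₂; paths through both = C(11, 3)·C(12, 9)·C(5, 4) = 181500. Avoid both = 30421755 − 392700 − 6760390 + 181500 = 23450165.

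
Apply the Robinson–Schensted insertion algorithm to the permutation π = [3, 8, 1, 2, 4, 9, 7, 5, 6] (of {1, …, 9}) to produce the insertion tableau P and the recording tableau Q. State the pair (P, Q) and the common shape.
P = [1, 2, 4, 5, 6] / [3, 7, 9] / [8];  Q = [1, 2, 5, 6, 9] / [3, 4, 7] / [8];  common shape = (5, 3, 1)

Row-insert the values π_1, π_2, … into P one at a time, bumping the leftmost entry strictly greater than the inserted value down to the next row. The recording tableau Q records, in position (i, j), the step at which that cell was added to P.
  Insert 3 (step 1): P = [3];  Q = [1]
  Insert 8 (step 2): P = [3, 8];  Q = [1, 2]
  Insert 1 (step 3): P = [1, 8] / [3];  Q = [1, 2] / [3]
  Insert 2 (step 4): P = [1, 2] / [3, 8];  Q = [1, 2] / [3, 4]
  Insert 4 (step 5): P = [1, 2, 4] / [3, 8];  Q = [1, 2, 5] / [3, 4]
  Insert 9 (step 6): P = [1, 2, 4, 9] / [3, 8];  Q = [1, 2, 5, 6] / [3, 4]
  Insert 7 (step 7): P = [1, 2, 4, 7] / [3, 8, 9];  Q = [1, 2, 5, 6] / [3, 4, 7]
  Insert 5 (step 8): P = [1, 2, 4, 5] / [3, 7, 9] / [8];  Q = [1, 2, 5, 6] / [3, 4, 7] / [8]
  Insert 6 (step 9): P = [1, 2, 4, 5, 6] / [3, 7, 9] / [8];  Q = [1, 2, 5, 6, 9] / [3, 4, 7] / [8]
Final shape: (5, 3, 1).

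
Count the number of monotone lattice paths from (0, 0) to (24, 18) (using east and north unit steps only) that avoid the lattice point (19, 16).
Number of paths = 268438613100

Total paths from (0, 0) to (24, 18): C(42, 24) = 353697121050. Paths through (19, 16): (paths (0, 0) → (19, 16)) × (paths (19, 16) → (24, 18)) = C(35, 19) · C(7, 5) = 4059928950 · 21 = 85258507950. Avoidance count = 353697121050 − 85258507950 = 268438613100.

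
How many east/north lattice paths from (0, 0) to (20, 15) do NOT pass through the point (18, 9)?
Number of paths = 3116712060

Total paths from (0, 0) to (20, 15): C(35, 20) = 3247943160. Paths through (18, 9): (paths (0, 0) → (18, 9)) × (paths (18, 9) → (20, 15)) = C(27, 18) · C(8, 2) = 4686825 · 28 = 131231100. Avoidance count = 3247943160 − 131231100 = 3116712060.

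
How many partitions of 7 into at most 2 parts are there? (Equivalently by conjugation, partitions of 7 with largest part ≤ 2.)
p(7, parts ≤ 2) = 4

Partitions of 7 with all parts ≤ 2: 2+2+2+1, 2+2+1+1+1, 2+1+1+1+1+1, 1+1+1+1+1+1+1. Count = 4.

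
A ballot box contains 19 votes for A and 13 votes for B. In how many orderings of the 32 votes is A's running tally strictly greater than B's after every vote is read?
Strict-lead orderings = 65132550

Total orderings of the 32 votes with 19 for A: C(32, 19) = 347373600. By the Bertrand ballot formula (Cycle Lemma / reflection principle), the number of orderings in which A is strictly ahead of B throughout is (p − q)/(p + q) · C(p + q, p) = (19 − 13)/(19 + 13) · 347373600 = 65132550.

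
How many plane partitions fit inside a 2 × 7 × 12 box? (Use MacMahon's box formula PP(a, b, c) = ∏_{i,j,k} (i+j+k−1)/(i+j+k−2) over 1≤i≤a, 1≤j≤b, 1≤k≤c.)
PP(2, 7, 12) = 488259720

Evaluate the triple product over i = 1..2, j = 1..7, k = 1..12. The factors are (2/1) · (3/2) · (4/3) · (5/4) · (6/5) · (7/6) · (8/7) · (9/8) · … (168 factors total). The numerators and denominators telescope so the product is an integer; carrying out the multiplication exactly gives PP(2, 7, 12) = 488259720.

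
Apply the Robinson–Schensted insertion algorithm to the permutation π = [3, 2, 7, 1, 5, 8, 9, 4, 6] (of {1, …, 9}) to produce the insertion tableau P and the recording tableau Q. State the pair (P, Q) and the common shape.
P = [1, 4, 6, 9] / [2, 5, 8] / [3, 7];  Q = [1, 3, 6, 7] / [2, 5, 9] / [4, 8];  common shape = (4, 3, 2)

Row-insert the values π_1, π_2, … into P one at a time, bumping the leftmost entry strictly greater than the inserted value down to the next row. The recording tableau Q records, in position (i, j), the step at which that cell was added to P.
  Insert 3 (step 1): P = [3];  Q = [1]
  Insert 2 (step 2): P = [2] / [3];  Q = [1] / [2]
  Insert 7 (step 3): P = [2, 7] / [3];  Q = [1, 3] / [2]
  Insert 1 (step 4): P = [1, 7] / [2] / [3];  Q = [1, 3] / [2] / [4]
  Insert 5 (step 5): P = [1, 5] / [2, 7] / [3];  Q = [1, 3] / [2, 5] / [4]
  Insert 8 (step 6): P = [1, 5, 8] / [2, 7] / [3];  Q = [1, 3, 6] / [2, 5] / [4]
  Insert 9 (step 7): P = [1, 5, 8, 9] / [2, 7] / [3];  Q = [1, 3, 6, 7] / [2, 5] / [4]
  Insert 4 (step 8): P = [1, 4, 8, 9] / [2, 5] / [3, 7];  Q = [1, 3, 6, 7] / [2, 5] / [4, 8]
  Insert 6 (step 9): P = [1, 4, 6, 9] / [2, 5, 8] / [3, 7];  Q = [1, 3, 6, 7] / [2, 5, 9] / [4, 8]
Final shape: (4, 3, 2).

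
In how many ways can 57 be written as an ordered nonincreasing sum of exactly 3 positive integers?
p(57, 3 parts) = 271

Partitions of n into exactly k parts are in bijection with partitions of n − k into at most k parts (subtract 1 from each part). So p(57, exactly 3) = p(54, parts ≤ 3). Computing via the recurrence p(m, j) = p(m, j−1) + p(m−j, j) gives 271.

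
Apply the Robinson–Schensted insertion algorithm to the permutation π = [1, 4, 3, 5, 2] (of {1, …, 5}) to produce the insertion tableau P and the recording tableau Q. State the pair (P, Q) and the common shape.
P = [1, 2, 5] / [3] / [4];  Q = [1, 2, 4] / [3] / [5];  common shape = (3, 1, 1)

Row-insert the values π_1, π_2, … into P one at a time, bumping the leftmost entry strictly greater than the inserted value down to the next row. The recording tableau Q records, in position (i, j), the step at which that cell was added to P.
  Insert 1 (step 1): P = [1];  Q = [1]
  Insert 4 (step 2): P = [1, 4];  Q = [1, 2]
  Insert 3 (step 3): P = [1, 3] / [4];  Q = [1, 2] / [3]
  Insert 5 (step 4): P = [1, 3, 5] / [4];  Q = [1, 2, 4] / [3]
  Insert 2 (step 5): P = [1, 2, 5] / [3] / [4];  Q = [1, 2, 4] / [3] / [5]
Final shape: (3, 1, 1).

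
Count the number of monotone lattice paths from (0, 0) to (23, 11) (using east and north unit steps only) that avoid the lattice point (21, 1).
Number of paths = 286096308

Total paths from (0, 0) to (23, 11): C(34, 23) = 286097760. Paths through (21, 1): (paths (0, 0) → (21, 1)) × (paths (21, 1) → (23, 11)) = C(22, 21) · C(12, 2) = 22 · 66 = 1452. Avoidance count = 286097760 − 1452 = 286096308.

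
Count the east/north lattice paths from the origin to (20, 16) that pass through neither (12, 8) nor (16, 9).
Number of paths = 5220306960

Inclusion–exclusion. Total paths: C(36, 20) = 7307872110. Through P₁: C(20, 12)·C(16, 8) = 1621233900. Through P₂: C(25, 16)·C(11, 4) = 674181750. Since P₁ is strictly southwest of P₂, a monotone path through both must visit P₁ then P₂; paths through both = C(20, 12)·C(5, 4)·C(11, 4) = 207850500. Avoid both = 7307872110 − 1621233900 − 674181750 + 207850500 = 5220306960.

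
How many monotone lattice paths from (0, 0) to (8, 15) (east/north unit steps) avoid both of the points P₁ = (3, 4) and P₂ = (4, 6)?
Number of paths = 262359

Inclusion–exclusion. Total paths: C(23, 8) = 490314. Through P₁: C(7, 3)·C(16, 5) = 152880. Through P₂: C(10, 4)·C(13, 4) = 150150. Since P₁ is strictly southwest of P₂, a monotone path through both must visit P₁ then P₂; paths through both = C(7, 3)·C(3, 1)·C(13, 4) = 75075. Avoid both = 490314 − 152880 − 150150 + 75075 = 262359.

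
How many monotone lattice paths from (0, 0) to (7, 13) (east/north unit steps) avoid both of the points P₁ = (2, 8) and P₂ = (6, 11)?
Number of paths = 33777

Inclusion–exclusion. Total paths: C(20, 7) = 77520. Through P₁: C(10, 2)·C(10, 5) = 11340. Through P₂: C(17, 6)·C(3, 1) = 37128. Since P₁ is strictly southwest of P₂, a monotone path through both must visit P₁ then P₂; paths through both = C(10, 2)·C(7, 4)·C(3, 1) = 4725. Avoid both = 77520 − 11340 − 37128 + 4725 = 33777.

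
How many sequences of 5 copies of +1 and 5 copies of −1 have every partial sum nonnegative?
C_5 = 42

These ballot sequences are counted by the Catalan number C_n = (1/(n + 1)) · C(2n, n). For n = 5: C_5 = (1/6) · C(10, 5) = 252/6 = 42.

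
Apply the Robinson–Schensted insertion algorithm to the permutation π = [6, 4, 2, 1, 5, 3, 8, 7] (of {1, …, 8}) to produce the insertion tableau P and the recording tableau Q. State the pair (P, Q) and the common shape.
P = [1, 3, 7] / [2, 5, 8] / [4] / [6];  Q = [1, 5, 7] / [2, 6, 8] / [3] / [4];  common shape = (3, 3, 1, 1)

Row-insert the values π_1, π_2, … into P one at a time, bumping the leftmost entry strictly greater than the inserted value down to the next row. The recording tableau Q records, in position (i, j), the step at which that cell was added to P.
  Insert 6 (step 1): P = [6];  Q = [1]
  Insert 4 (step 2): P = [4] / [6];  Q = [1] / [2]
  Insert 2 (step 3): P = [2] / [4] / [6];  Q = [1] / [2] / [3]
  Insert 1 (step 4): P = [1] / [2] / [4] / [6];  Q = [1] / [2] / [3] / [4]
  Insert 5 (step 5): P = [1, 5] / [2] / [4] / [6];  Q = [1, 5] / [2] / [3] / [4]
  Insert 3 (step 6): P = [1, 3] / [2, 5] / [4] / [6];  Q = [1, 5] / [2, 6] / [3] / [4]
  Insert 8 (step 7): P = [1, 3, 8] / [2, 5] / [4] / [6];  Q = [1, 5, 7] / [2, 6] / [3] / [4]
  Insert 7 (step 8): P = [1, 3, 7] / [2, 5, 8] / [4] / [6];  Q = [1, 5, 7] / [2, 6, 8] / [3] / [4]
Final shape: (3, 3, 1, 1).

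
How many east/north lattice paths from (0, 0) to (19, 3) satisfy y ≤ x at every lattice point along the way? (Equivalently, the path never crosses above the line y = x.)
Number of paths = 1309

By the reflection principle (André's argument), the number of monotone paths to (19, 3) with n ≤ m that never go above y = x is C(22, 19) − C(22, 20) = 1540 − 231 = 1309.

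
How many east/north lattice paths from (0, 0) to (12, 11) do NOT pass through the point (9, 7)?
Number of paths = 951678

Total paths from (0, 0) to (12, 11): C(23, 12) = 1352078. Paths through (9, 7): (paths (0, 0) → (9, 7)) × (paths (9, 7) → (12, 11)) = C(16, 9) · C(7, 3) = 11440 · 35 = 400400. Avoidance count = 1352078 − 400400 = 951678.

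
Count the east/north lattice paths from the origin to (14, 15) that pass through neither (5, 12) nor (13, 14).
Number of paths = 36637720

Inclusion–exclusion. Total paths: C(29, 14) = 77558760. Through P₁: C(17, 5)·C(12, 9) = 1361360. Through P₂: C(27, 13)·C(2, 1) = 40116600. Since P₁ is strictly southwest of P₂, a monotone path through both must visit P₁ then P₂; paths through both = C(17, 5)·C(10, 8)·C(2, 1) = 556920. Avoid both = 77558760 − 1361360 − 40116600 + 556920 = 36637720.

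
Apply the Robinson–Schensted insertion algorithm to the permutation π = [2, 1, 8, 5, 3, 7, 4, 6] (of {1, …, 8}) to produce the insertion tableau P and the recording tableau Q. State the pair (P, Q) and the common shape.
P = [1, 3, 4, 6] / [2, 5, 7] / [8];  Q = [1, 3, 6, 8] / [2, 4, 7] / [5];  common shape = (4, 3, 1)

Row-insert the values π_1, π_2, … into P one at a time, bumping the leftmost entry strictly greater than the inserted value down to the next row. The recording tableau Q records, in position (i, j), the step at which that cell was added to P.
  Insert 2 (step 1): P = [2];  Q = [1]
  Insert 1 (step 2): P = [1] / [2];  Q = [1] / [2]
  Insert 8 (step 3): P = [1, 8] / [2];  Q = [1, 3] / [2]
  Insert 5 (step 4): P = [1, 5] / [2, 8];  Q = [1, 3] / [2, 4]
  Insert 3 (step 5): P = [1, 3] / [2, 5] / [8];  Q = [1, 3] / [2, 4] / [5]
  Insert 7 (step 6): P = [1, 3, 7] / [2, 5] / [8];  Q = [1, 3, 6] / [2, 4] / [5]
  Insert 4 (step 7): P = [1, 3, 4] / [2, 5, 7] / [8];  Q = [1, 3, 6] / [2, 4, 7] / [5]
  Insert 6 (step 8): P = [1, 3, 4, 6] / [2, 5, 7] / [8];  Q = [1, 3, 6, 8] / [2, 4, 7] / [5]
Final shape: (4, 3, 1).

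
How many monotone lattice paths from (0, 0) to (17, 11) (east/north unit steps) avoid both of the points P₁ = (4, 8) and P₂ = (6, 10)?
Number of paths = 21136524

Inclusion–exclusion. Total paths: C(28, 17) = 21474180. Through P₁: C(12, 4)·C(16, 13) = 277200. Through P₂: C(16, 6)·C(12, 11) = 96096. Since P₁ is strictly southwest of P₂, a monotone path through both must visit P₁ then P₂; paths through both = C(12, 4)·C(4, 2)·C(12, 11) = 35640. Avoid both = 21474180 − 277200 − 96096 + 35640 = 21136524.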